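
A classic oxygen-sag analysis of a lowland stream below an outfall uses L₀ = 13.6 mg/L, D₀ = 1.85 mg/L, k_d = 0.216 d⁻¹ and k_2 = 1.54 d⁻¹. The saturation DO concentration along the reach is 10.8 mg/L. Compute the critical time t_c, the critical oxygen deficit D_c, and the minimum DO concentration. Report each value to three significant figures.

t_c ≈ 0.128 d; D_c ≈ 1.86 mg/L; min DO ≈ 8.94 mg/L

t_c = [1/(k_2−k_d)] ln[(k_2/k_d)(1 − D₀(k_2−k_d)/(k_d L₀))]
= [1/(1.54−0.216)] ln[(1.54/0.216)(1 − 1.85×1.324/(0.216×13.6))]
= (1/1.324) ln[7.130 × 0.1662] = 0.7553 × ln(1.185) = 0.7553 × 0.1696 = 0.1281 d.
L(t_c) = L₀ e^(−k_d t_c) = 13.6 × 0.9727 = 13.23 mg/L, and at the critical point k_2 D_c = k_d L, so D_c = (0.216/1.54) × 13.23 = 1.855 mg/L.
Minimum DO = C_s − D_c = 10.8 − 1.855 = 8.945 mg/L.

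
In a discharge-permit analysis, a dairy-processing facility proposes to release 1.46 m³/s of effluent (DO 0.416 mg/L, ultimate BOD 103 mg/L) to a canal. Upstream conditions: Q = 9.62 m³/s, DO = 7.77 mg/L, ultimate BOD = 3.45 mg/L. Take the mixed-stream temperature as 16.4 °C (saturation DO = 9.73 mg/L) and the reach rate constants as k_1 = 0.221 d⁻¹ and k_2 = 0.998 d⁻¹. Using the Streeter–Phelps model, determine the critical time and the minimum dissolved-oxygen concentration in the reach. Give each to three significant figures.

Mixed DO = (9.62×7.77 + 1.46×0.416)/(9.62+1.46) = 75.35/11.08 = 6.801 mg/L.
Mixed L₀ = (9.62×3.45 + 1.46×103)/(11.08) = 183.6/11.08 = 16.57 mg/L.
Initial deficit D₀ = C_s − DO₀ = 9.73 − 6.801 = 2.929 mg/L.
t_c = (1/0.7770) ln[(0.998/0.221)(1 − 2.929×0.7770/(0.221×16.57))] = 1.287 × ln(1.709) = 0.6896 d.
D_c = (0.221/0.998) × 16.57 × e^(−0.221×0.6896) = 0.2214 × 16.57 × 0.8586 = 3.150 mg/L.
Minimum DO = 9.73 − 3.150 = 6.580 mg/L.

t_c ≈ 0.690 d; minimum DO ≈ 6.58 mg/L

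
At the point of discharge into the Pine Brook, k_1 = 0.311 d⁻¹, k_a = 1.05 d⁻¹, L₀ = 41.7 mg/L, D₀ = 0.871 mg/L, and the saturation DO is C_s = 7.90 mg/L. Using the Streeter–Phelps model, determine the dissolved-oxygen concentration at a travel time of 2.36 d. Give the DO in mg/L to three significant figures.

k_1 L₀/(k_a−k_1) = 0.311×41.7/(1.05−0.311) = 12.97/0.7390 = 17.55 mg/L.
e^(−k_1 t) = e^(−0.311×2.360) = 0.4800; e^(−k_a t) = e^(−1.05×2.360) = 0.08391.
D = 17.55 × (0.4800 − 0.08391) + 0.871 × 0.08391 = 6.951 + 0.07309 = 7.024 mg/L.
DO = C_s − D = 7.90 − 7.024 = 0.8759 mg/L.

DO ≈ 0.876 mg/L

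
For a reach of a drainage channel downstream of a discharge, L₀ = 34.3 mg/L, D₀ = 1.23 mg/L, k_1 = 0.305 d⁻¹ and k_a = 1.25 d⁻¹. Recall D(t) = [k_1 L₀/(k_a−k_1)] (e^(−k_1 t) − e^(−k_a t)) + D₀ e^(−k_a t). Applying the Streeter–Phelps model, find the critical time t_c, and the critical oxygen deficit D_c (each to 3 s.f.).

t_c ≈ 1.37 d; D_c ≈ 5.51 mg/L

With k_a/k_1 = 4.098 and 1 − D₀(k_a−k_1)/(k_1 L₀) = 0.8889,
t_c = ln(4.098 × 0.8889) / (1.25 − 0.305) = ln(3.643) / 0.9450 = 1.293/0.9450 = 1.368 d.
D_c = (k_1/k_a) L₀ e^(−k_1 t_c) = (0.305/1.25) × 34.3 × e^(−0.305×1.368) = 0.2440 × 34.3 × 0.6589 = 5.514 mg/L.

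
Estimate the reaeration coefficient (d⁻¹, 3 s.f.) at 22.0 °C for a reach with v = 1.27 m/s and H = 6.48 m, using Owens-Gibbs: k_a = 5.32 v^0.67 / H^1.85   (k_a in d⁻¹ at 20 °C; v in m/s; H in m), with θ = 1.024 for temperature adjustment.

k_a(20) = 5.32 × 1.27^0.67 / 6.48^1.85 = 5.32 × 1.174 / 31.73 = 0.1968 d⁻¹.
k_a(22.0) = 0.1968 × 1.024^(22.0−20) = 0.1968 × 1.049 = 0.2064 d⁻¹.

k_a ≈ 0.206 d⁻¹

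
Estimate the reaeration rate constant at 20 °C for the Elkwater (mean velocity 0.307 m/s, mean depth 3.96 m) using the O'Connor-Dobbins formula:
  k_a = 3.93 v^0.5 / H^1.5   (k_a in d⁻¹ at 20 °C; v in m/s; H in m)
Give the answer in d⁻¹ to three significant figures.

k_a = 3.93 × 0.307^0.5 / 3.96^1.5 = 3.93 × 0.5541 / 7.880 = 0.2763 d⁻¹.

k_a ≈ 0.276 d⁻¹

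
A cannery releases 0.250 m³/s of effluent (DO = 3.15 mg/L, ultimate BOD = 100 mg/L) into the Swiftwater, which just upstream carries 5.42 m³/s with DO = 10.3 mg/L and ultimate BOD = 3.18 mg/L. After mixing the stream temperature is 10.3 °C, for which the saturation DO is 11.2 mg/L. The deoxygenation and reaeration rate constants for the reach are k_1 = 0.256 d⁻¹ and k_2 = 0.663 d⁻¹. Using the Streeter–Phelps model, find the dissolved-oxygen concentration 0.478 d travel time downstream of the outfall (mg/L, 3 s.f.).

Mixed DO = (5.42×10.3 + 0.250×3.15)/(5.42+0.250) = 56.61/5.670 = 9.985 mg/L.
Mixed L₀ = (5.42×3.18 + 0.250×100)/(5.670) = 42.24/5.670 = 7.449 mg/L.
Initial deficit D₀ = C_s − DO₀ = 11.2 − 9.985 = 1.215 mg/L.
D(0.478) = [0.256×7.449/(0.663−0.256)](e^(−0.256×0.478) − e^(−0.663×0.478)) + 1.215 e^(−0.663×0.478)
= 4.685 × (0.8848 − 0.7284) + 1.215 × 0.7284 = 1.618 mg/L.
DO = 11.2 − 1.618 = 9.582 mg/L.

DO ≈ 9.58 mg/L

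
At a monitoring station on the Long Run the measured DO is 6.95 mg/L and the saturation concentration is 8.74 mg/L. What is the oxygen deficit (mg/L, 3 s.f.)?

D = C_s − C = 8.74 − 6.95 = 1.79 mg/L.

D ≈ 1.79 mg/L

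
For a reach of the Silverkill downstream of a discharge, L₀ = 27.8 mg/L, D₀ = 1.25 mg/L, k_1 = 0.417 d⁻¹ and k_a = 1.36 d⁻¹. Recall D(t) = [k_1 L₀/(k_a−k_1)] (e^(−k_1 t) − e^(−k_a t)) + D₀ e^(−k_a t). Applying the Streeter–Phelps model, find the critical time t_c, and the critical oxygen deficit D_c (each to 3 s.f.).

t_c ≈ 1.14 d; D_c ≈ 5.30 mg/L

With k_a/k_1 = 3.261 and 1 − D₀(k_a−k_1)/(k_1 L₀) = 0.8983,
t_c = ln(3.261 × 0.8983) / (1.36 − 0.417) = ln(2.930) / 0.9430 = 1.075/0.9430 = 1.140 d.
L(t_c) = L₀ e^(−k_1 t_c) = 27.8 × 0.6217 = 17.28 mg/L, and at the critical point k_a D_c = k_1 L, so D_c = (0.417/1.36) × 17.28 = 5.299 mg/L.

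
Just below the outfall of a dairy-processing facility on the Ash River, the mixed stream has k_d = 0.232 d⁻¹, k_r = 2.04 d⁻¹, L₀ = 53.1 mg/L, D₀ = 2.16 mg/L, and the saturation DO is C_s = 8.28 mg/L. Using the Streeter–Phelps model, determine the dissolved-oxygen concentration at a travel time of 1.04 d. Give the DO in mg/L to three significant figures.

k_d L₀/(k_r−k_d) = 0.232×53.1/(2.04−0.232) = 12.32/1.808 = 6.814 mg/L.
e^(−k_d t) = e^(−0.232×1.040) = 0.7856; e^(−k_r t) = e^(−2.04×1.040) = 0.1198.
D = 6.814 × (0.7856 − 0.1198) + 2.16 × 0.1198 = 4.536 + 0.2589 = 4.795 mg/L.
DO = C_s − D = 8.28 − 4.795 = 3.485 mg/L.

DO ≈ 3.48 mg/L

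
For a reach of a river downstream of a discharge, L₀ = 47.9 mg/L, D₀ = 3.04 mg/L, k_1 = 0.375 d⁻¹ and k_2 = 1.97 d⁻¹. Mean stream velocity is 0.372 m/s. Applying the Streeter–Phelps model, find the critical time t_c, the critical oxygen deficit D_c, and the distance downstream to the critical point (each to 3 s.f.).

t_c ≈ 0.843 d; D_c ≈ 6.65 mg/L; x_c ≈ 27.1 km

At the critical point dD/dt = 0, so k_1 L₀ e^(−k_1 t) = k_2 D. Substituting D(t) from the Streeter–Phelps equation and solving for t gives
t_c = ln[(k_2/k_1)(1 − D₀(k_2−k_1)/(k_1 L₀))] / (k_2−k_1).
Here k_2−k_1 = 1.595 d⁻¹ and 1 − D₀(k_2−k_1)/(k_1 L₀) = 1 − 3.04×1.595/(0.375×47.9) = 0.7301, so
t_c = ln(5.253 × 0.7301) / 1.595 = 1.344 / 1.595 = 0.8428 d.
D_c = (k_1/k_2) L₀ e^(−k_1 t_c) = (0.375/1.97) × 47.9 × e^(−0.375×0.8428) = 0.1904 × 47.9 × 0.7290 = 6.647 mg/L.
x_c = v t_c = 0.372 m/s × 0.8428 d × 86400 s/d = 27090 m ≈ 27.1 km.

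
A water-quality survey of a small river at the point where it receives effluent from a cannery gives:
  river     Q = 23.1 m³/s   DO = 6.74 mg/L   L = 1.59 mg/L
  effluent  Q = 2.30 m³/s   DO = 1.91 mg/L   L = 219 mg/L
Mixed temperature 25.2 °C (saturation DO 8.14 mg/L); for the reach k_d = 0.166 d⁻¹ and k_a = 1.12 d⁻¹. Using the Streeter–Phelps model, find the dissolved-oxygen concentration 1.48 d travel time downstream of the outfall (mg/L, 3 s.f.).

Mixed DO = (23.1×6.74 + 2.30×1.91)/(23.1+2.30) = 160.1/25.40 = 6.303 mg/L.
Mixed L₀ = (23.1×1.59 + 2.30×219)/(25.40) = 540.4/25.40 = 21.28 mg/L.
Initial deficit D₀ = C_s − DO₀ = 8.14 − 6.303 = 1.837 mg/L.
D(1.48) = [0.166×21.28/(1.12−0.166)](e^(−0.166×1.48) − e^(−1.12×1.48)) + 1.837 e^(−1.12×1.48)
= 3.702 × (0.7822 − 0.1906) + 1.837 × 0.1906 = 2.540 mg/L.
DO = 8.14 − 2.540 = 5.600 mg/L.

DO ≈ 5.60 mg/L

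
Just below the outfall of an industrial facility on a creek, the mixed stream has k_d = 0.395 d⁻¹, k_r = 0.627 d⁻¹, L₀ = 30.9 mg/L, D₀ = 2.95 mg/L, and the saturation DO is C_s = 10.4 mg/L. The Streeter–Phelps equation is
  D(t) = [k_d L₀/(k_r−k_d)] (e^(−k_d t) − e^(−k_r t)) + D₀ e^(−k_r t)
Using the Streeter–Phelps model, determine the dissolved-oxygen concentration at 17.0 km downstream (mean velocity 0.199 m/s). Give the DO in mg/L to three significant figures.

Travel time t = x/v = 17.0 km / (0.199 m/s) = 17000 m / 0.199 m/s = 85430 s = 0.9887 d.
k_d L₀/(k_r−k_d) = 0.395×30.9/(0.627−0.395) = 12.21/0.2320 = 52.61 mg/L.
e^(−k_d t) = e^(−0.395×0.9887) = 0.6767; e^(−k_r t) = e^(−0.627×0.9887) = 0.5380.
D = 52.61 × (0.6767 − 0.5380) + 2.95 × 0.5380 = 7.297 + 1.587 = 8.884 mg/L.
DO = C_s − D = 10.4 − 8.884 = 1.516 mg/L.

DO ≈ 1.52 mg/L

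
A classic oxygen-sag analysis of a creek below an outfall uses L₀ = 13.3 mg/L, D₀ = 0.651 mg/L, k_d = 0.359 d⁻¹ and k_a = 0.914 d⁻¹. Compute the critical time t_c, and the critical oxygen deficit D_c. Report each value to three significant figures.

t_c = [1/(k_a−k_d)] ln[(k_a/k_d)(1 − D₀(k_a−k_d)/(k_d L₀))]
= [1/(0.914−0.359)] ln[(0.914/0.359)(1 − 0.651×0.5550/(0.359×13.3))]
= (1/0.5550) ln[2.546 × 0.9243] = 1.802 × ln(2.353) = 1.802 × 0.8558 = 1.542 d.
L(t_c) = L₀ e^(−k_d t_c) = 13.3 × 0.5749 = 7.646 mg/L, and at the critical point k_a D_c = k_d L, so D_c = (0.359/0.914) × 7.646 = 3.003 mg/L.

t_c ≈ 1.54 d; D_c ≈ 3.00 mg/L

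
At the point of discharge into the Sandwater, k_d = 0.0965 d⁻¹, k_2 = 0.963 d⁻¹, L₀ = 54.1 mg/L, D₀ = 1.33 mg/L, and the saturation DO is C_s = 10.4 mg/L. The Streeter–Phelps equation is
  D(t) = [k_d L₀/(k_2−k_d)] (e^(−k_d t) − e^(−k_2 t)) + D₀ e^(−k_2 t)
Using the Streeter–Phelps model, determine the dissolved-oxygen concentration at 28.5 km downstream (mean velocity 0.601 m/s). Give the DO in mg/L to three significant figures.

Travel time t = x/v = 28.5 km / (0.601 m/s) = 28500 m / 0.601 m/s = 47420 s = 0.5489 d.
k_d L₀/(k_2−k_d) = 0.0965×54.1/(0.963−0.0965) = 5.221/0.8665 = 6.025 mg/L.
e^(−k_d t) = e^(−0.0965×0.5489) = 0.9484; e^(−k_2 t) = e^(−0.963×0.5489) = 0.5895.
D = 6.025 × (0.9484 − 0.5895) + 1.33 × 0.5895 = 2.163 + 0.7840 = 2.947 mg/L.
DO = C_s − D = 10.4 − 2.947 = 7.453 mg/L.

DO ≈ 7.45 mg/L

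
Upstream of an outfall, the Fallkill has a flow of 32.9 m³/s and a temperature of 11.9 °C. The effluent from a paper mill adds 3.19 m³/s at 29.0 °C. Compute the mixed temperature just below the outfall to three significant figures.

Flow-weighted mixing: C = (Q_r C_r + Q_w C_w)/(Q_r + Q_w)
= (32.9×11.9 + 3.19×29.0)/(32.9 + 3.19) = 484.0/36.09 = 13.41 °C.

13.4 °C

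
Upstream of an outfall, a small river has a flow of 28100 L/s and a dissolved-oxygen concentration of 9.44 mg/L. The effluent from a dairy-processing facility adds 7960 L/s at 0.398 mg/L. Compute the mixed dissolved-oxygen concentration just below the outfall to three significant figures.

Flow-weighted mixing: C = (Q_r C_r + Q_w C_w)/(Q_r + Q_w)
= (28100×9.44 + 7960×0.398)/(28100 + 7960) = 268400/36060 = 7.444 mg/L.

7.44 mg/L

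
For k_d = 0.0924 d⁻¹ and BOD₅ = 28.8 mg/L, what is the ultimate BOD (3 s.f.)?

BOD₅ = L₀(1 − e^(−5k_d)) ⇒ L₀ = BOD₅ / (1 − e^(−5×0.0924))
= 28.8 / (1 − 0.6300) = 28.8 / 0.3700 = 77.84 mg/L.

L₀ ≈ 77.8 mg/L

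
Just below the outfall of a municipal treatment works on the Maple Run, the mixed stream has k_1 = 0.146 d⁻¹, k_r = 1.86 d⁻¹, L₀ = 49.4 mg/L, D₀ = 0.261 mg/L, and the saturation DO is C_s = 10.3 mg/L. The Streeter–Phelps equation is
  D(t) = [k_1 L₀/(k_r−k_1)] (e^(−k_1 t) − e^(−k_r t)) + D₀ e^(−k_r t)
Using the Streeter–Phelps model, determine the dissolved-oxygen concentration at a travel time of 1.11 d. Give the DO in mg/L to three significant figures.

DO ≈ 7.22 mg/L

k_1 L₀/(k_r−k_1) = 0.146×49.4/(1.86−0.146) = 7.212/1.714 = 4.208 mg/L.
e^(−k_1 t) = e^(−0.146×1.110) = 0.8504; e^(−k_r t) = e^(−1.86×1.110) = 0.1269.
D = 4.208 × (0.8504 − 0.1269) + 0.261 × 0.1269 = 3.045 + 0.03311 = 3.078 mg/L.
DO = C_s − D = 10.3 − 3.078 = 7.222 mg/L.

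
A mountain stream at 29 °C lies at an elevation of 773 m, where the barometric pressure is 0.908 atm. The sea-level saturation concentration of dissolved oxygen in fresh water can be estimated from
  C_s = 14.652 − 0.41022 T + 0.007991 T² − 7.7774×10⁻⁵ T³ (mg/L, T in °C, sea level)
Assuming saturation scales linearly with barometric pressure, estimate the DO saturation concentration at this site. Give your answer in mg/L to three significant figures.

At sea level: C_s = 14.652 − 0.41022×29 + 0.007991×29² − 7.7774×10⁻⁵×29³ = 7.579 mg/L.
Pressure correction: C_s' = 7.579 × 0.908 = 6.882 mg/L.

C_s ≈ 6.88 mg/L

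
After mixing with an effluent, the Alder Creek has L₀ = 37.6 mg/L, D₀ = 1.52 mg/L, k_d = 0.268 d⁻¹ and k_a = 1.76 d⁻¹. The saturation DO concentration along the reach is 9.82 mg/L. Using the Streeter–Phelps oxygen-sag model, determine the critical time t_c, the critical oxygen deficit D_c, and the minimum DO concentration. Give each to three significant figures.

t_c ≈ 1.09 d; D_c ≈ 4.27 mg/L; min DO ≈ 5.55 mg/L

t_c = [1/(k_a−k_d)] ln[(k_a/k_d)(1 − D₀(k_a−k_d)/(k_d L₀))]
= [1/(1.76−0.268)] ln[(1.76/0.268)(1 − 1.52×1.492/(0.268×37.6))]
= (1/1.492) ln[6.567 × 0.7749] = 0.6702 × ln(5.089) = 0.6702 × 1.627 = 1.091 d.
D_c = (k_d/k_a) L₀ e^(−k_d t_c) = (0.268/1.76) × 37.6 × e^(−0.268×1.091) = 0.1523 × 37.6 × 0.7466 = 4.274 mg/L.
Minimum DO = C_s − D_c = 9.82 − 4.274 = 5.546 mg/L.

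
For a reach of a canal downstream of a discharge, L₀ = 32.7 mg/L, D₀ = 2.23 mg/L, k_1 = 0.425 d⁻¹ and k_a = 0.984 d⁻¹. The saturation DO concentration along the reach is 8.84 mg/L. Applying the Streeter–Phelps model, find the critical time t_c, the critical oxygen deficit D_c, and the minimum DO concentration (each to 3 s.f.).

t_c ≈ 1.33 d; D_c ≈ 8.01 mg/L; min DO ≈ 0.828 mg/L

t_c = [1/(k_a−k_1)] ln[(k_a/k_1)(1 − D₀(k_a−k_1)/(k_1 L₀))]
= [1/(0.984−0.425)] ln[(0.984/0.425)(1 − 2.23×0.5590/(0.425×32.7))]
= (1/0.5590) ln[2.315 × 0.9103] = 1.789 × ln(2.108) = 1.789 × 0.7456 = 1.334 d.
D_c = (k_1/k_a) L₀ e^(−k_1 t_c) = (0.425/0.984) × 32.7 × e^(−0.425×1.334) = 0.4319 × 32.7 × 0.5673 = 8.012 mg/L.
Minimum DO = C_s − D_c = 8.84 − 8.012 = 0.8275 mg/L.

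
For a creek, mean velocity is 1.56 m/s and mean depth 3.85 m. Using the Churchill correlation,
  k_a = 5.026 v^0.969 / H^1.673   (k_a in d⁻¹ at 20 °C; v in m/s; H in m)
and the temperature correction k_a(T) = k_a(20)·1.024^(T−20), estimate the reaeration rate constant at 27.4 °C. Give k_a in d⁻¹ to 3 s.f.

k_a ≈ 0.966 d⁻¹

k_a(20) = 5.026 × 1.56^0.969 / 3.85^1.673 = 5.026 × 1.539 / 9.538 = 0.8107 d⁻¹.
k_a(27.4) = 0.8107 × 1.024^(27.4−20) = 0.8107 × 1.192 = 0.9663 d⁻¹.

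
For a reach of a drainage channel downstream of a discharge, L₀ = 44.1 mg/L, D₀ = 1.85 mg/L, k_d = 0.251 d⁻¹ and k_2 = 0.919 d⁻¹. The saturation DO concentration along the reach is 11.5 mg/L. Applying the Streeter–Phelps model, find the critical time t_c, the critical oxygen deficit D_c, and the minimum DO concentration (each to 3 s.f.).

t_c = [1/(k_2−k_d)] ln[(k_2/k_d)(1 − D₀(k_2−k_d)/(k_d L₀))]
= [1/(0.919−0.251)] ln[(0.919/0.251)(1 − 1.85×0.6680/(0.251×44.1))]
= (1/0.6680) ln[3.661 × 0.8884] = 1.497 × ln(3.253) = 1.497 × 1.179 = 1.766 d.
L(t_c) = L₀ e^(−k_d t_c) = 44.1 × 0.6420 = 28.31 mg/L, and at the critical point k_2 D_c = k_d L, so D_c = (0.251/0.919) × 28.31 = 7.733 mg/L.
Minimum DO = C_s − D_c = 11.5 − 7.733 = 3.767 mg/L.

t_c ≈ 1.77 d; D_c ≈ 7.73 mg/L; min DO ≈ 3.77 mg/L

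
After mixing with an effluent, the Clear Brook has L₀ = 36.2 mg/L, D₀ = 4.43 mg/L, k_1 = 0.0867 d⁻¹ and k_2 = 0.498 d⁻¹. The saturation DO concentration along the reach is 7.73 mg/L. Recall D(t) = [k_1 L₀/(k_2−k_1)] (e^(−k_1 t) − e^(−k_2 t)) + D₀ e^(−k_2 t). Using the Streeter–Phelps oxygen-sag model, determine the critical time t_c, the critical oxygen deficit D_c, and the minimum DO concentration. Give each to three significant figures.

With k_2/k_1 = 5.744 and 1 − D₀(k_2−k_1)/(k_1 L₀) = 0.4195,
t_c = ln(5.744 × 0.4195) / (0.498 − 0.0867) = ln(2.409) / 0.4113 = 0.8794/0.4113 = 2.138 d.
L(t_c) = L₀ e^(−k_1 t_c) = 36.2 × 0.8308 = 30.08 mg/L, and at the critical point k_2 D_c = k_1 L, so D_c = (0.0867/0.498) × 30.08 = 5.236 mg/L.
Minimum DO = C_s − D_c = 7.73 − 5.236 = 2.494 mg/L.

t_c ≈ 2.14 d; D_c ≈ 5.24 mg/L; min DO ≈ 2.49 mg/L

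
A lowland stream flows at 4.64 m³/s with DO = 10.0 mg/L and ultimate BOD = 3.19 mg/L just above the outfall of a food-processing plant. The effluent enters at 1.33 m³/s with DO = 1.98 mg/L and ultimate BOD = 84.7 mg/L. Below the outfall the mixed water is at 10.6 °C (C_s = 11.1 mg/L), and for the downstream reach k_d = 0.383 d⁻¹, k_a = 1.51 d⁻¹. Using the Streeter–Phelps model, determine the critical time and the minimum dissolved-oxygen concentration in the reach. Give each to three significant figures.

t_c ≈ 0.767 d; minimum DO ≈ 7.06 mg/L

Mixed DO = (4.64×10.0 + 1.33×1.98)/(4.64+1.33) = 49.03/5.970 = 8.213 mg/L.
Mixed L₀ = (4.64×3.19 + 1.33×84.7)/(5.970) = 127.5/5.970 = 21.35 mg/L.
Initial deficit D₀ = C_s − DO₀ = 11.1 − 8.213 = 2.887 mg/L.
t_c = (1/1.127) ln[(1.51/0.383)(1 − 2.887×1.127/(0.383×21.35))] = 0.8873 × ln(2.374) = 0.7671 d.
D_c = (0.383/1.51) × 21.35 × e^(−0.383×0.7671) = 0.2536 × 21.35 × 0.7454 = 4.036 mg/L.
Minimum DO = 11.1 − 4.036 = 7.064 mg/L.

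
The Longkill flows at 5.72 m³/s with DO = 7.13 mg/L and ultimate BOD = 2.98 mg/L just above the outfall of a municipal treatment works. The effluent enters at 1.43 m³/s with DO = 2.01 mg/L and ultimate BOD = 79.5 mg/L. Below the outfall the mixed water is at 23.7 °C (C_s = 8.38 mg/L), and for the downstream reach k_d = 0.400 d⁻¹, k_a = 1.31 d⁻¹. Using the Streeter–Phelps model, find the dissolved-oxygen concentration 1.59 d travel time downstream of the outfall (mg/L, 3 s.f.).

DO ≈ 4.84 mg/L

Mixed DO = (5.72×7.13 + 1.43×2.01)/(5.72+1.43) = 43.66/7.150 = 6.106 mg/L.
Mixed L₀ = (5.72×2.98 + 1.43×79.5)/(7.150) = 130.7/7.150 = 18.28 mg/L.
Initial deficit D₀ = C_s − DO₀ = 8.38 − 6.106 = 2.274 mg/L.
D(1.59) = [0.400×18.28/(1.31−0.400)](e^(−0.400×1.59) − e^(−1.31×1.59)) + 2.274 e^(−1.31×1.59)
= 8.037 × (0.5294 − 0.1246) + 2.274 × 0.1246 = 3.537 mg/L.
DO = 8.38 − 3.537 = 4.843 mg/L.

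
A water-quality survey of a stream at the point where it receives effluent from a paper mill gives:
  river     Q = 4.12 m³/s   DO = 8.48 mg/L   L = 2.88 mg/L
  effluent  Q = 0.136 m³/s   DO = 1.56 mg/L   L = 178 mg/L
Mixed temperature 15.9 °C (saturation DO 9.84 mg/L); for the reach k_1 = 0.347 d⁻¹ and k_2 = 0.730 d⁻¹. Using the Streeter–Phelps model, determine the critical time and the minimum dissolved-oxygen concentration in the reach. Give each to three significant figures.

Mixed DO = (4.12×8.48 + 0.136×1.56)/(4.12+0.136) = 35.15/4.256 = 8.259 mg/L.
Mixed L₀ = (4.12×2.88 + 0.136×178)/(4.256) = 36.07/4.256 = 8.476 mg/L.
Initial deficit D₀ = C_s − DO₀ = 9.84 − 8.259 = 1.581 mg/L.
t_c = (1/0.3830) ln[(0.730/0.347)(1 − 1.581×0.3830/(0.347×8.476))] = 2.611 × ln(1.671) = 1.340 d.
D_c = (0.347/0.730) × 8.476 × e^(−0.347×1.340) = 0.4753 × 8.476 × 0.6282 = 2.531 mg/L.
Minimum DO = 9.84 − 2.531 = 7.309 mg/L.

t_c ≈ 1.34 d; minimum DO ≈ 7.31 mg/L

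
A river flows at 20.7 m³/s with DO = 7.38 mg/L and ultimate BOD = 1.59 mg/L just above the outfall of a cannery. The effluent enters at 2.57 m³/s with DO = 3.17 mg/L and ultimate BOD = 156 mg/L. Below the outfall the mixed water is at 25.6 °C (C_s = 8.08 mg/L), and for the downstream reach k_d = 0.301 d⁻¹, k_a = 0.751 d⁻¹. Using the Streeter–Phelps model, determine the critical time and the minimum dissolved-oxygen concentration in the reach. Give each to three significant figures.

t_c ≈ 1.81 d; minimum DO ≈ 3.75 mg/L

Mixed DO = (20.7×7.38 + 2.57×3.17)/(20.7+2.57) = 160.9/23.27 = 6.915 mg/L.
Mixed L₀ = (20.7×1.59 + 2.57×156)/(23.27) = 433.8/23.27 = 18.64 mg/L.
Initial deficit D₀ = C_s − DO₀ = 8.08 − 6.915 = 1.165 mg/L.
t_c = (1/0.4500) ln[(0.751/0.301)(1 − 1.165×0.4500/(0.301×18.64))] = 2.222 × ln(2.262) = 1.814 d.
D_c = (0.301/0.751) × 18.64 × e^(−0.301×1.814) = 0.4008 × 18.64 × 0.5793 = 4.329 mg/L.
Minimum DO = 8.08 − 4.329 = 3.751 mg/L.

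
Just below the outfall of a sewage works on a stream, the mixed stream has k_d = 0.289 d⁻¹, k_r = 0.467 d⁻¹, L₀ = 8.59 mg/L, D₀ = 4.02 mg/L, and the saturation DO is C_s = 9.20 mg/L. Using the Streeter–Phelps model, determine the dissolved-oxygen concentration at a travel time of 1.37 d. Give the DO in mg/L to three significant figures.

k_d L₀/(k_r−k_d) = 0.289×8.59/(0.467−0.289) = 2.483/0.1780 = 13.95 mg/L.
e^(−k_d t) = e^(−0.289×1.370) = 0.6731; e^(−k_r t) = e^(−0.467×1.370) = 0.5274.
D = 13.95 × (0.6731 − 0.5274) + 4.02 × 0.5274 = 2.031 + 2.120 = 4.152 mg/L.
DO = C_s − D = 9.20 − 4.152 = 5.048 mg/L.

DO ≈ 5.05 mg/L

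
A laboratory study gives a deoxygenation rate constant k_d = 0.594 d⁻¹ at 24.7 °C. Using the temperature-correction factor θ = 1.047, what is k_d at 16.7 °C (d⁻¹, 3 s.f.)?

k_d(T₂) = k_d(T₁) · θ^(T₂−T₁) = 0.594 × 1.047^(16.7−24.7)
= 0.594 × 1.047^-8.00 = 0.594 × 0.6925 = 0.4114 d⁻¹.

k_d ≈ 0.411 d⁻¹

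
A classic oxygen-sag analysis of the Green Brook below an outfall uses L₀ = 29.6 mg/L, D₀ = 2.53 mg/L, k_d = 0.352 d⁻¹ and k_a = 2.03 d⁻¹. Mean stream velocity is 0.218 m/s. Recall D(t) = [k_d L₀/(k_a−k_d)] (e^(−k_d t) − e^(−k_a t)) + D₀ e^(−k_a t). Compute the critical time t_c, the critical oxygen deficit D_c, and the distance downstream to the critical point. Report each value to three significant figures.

With k_a/k_d = 5.767 and 1 − D₀(k_a−k_d)/(k_d L₀) = 0.5925,
t_c = ln(5.767 × 0.5925) / (2.03 − 0.352) = ln(3.417) / 1.678 = 1.229/1.678 = 0.7323 d.
D_c = (k_d/k_a) L₀ e^(−k_d t_c) = (0.352/2.03) × 29.6 × e^(−0.352×0.7323) = 0.1734 × 29.6 × 0.7728 = 3.966 mg/L.
x_c = v t_c = 0.218 m/s × 0.7323 d × 86400 s/d = 13790 m ≈ 13.8 km.

t_c ≈ 0.732 d; D_c ≈ 3.97 mg/L; x_c ≈ 13.8 km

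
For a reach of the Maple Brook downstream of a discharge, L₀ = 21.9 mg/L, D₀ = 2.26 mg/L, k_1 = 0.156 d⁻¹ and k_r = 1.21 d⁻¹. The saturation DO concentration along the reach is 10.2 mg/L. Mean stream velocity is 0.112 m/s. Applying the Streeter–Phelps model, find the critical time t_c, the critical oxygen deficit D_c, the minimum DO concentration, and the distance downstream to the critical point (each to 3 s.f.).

At the critical point dD/dt = 0, so k_1 L₀ e^(−k_1 t) = k_r D. Substituting D(t) from the Streeter–Phelps equation and solving for t gives
t_c = ln[(k_r/k_1)(1 − D₀(k_r−k_1)/(k_1 L₀))] / (k_r−k_1).
Here k_r−k_1 = 1.054 d⁻¹ and 1 − D₀(k_r−k_1)/(k_1 L₀) = 1 − 2.26×1.054/(0.156×21.9) = 0.3028, so
t_c = ln(7.756 × 0.3028) / 1.054 = 0.8537 / 1.054 = 0.8100 d.
D_c = (k_1/k_r) L₀ e^(−k_1 t_c) = (0.156/1.21) × 21.9 × e^(−0.156×0.8100) = 0.1289 × 21.9 × 0.8813 = 2.488 mg/L.
Minimum DO = C_s − D_c = 10.2 − 2.488 = 7.712 mg/L.
x_c = v t_c = 0.112 m/s × 0.8100 d × 86400 s/d = 7838 m ≈ 7.84 km.

t_c ≈ 0.810 d; D_c ≈ 2.49 mg/L; min DO ≈ 7.71 mg/L; x_c ≈ 7.84 km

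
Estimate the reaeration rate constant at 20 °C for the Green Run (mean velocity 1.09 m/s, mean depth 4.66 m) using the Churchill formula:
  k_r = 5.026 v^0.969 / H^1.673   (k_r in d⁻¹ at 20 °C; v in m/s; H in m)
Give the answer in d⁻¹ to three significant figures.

k_r = 5.026 × 1.09^0.969 / 4.66^1.673 = 5.026 × 1.087 / 13.13 = 0.4162 d⁻¹.

k_r ≈ 0.416 d⁻¹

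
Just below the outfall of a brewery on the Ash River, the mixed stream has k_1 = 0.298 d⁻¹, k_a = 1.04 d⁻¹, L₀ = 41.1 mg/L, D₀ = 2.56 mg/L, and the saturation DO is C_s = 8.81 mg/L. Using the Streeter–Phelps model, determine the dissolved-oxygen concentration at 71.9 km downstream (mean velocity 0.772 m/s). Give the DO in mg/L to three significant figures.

DO ≈ 1.38 mg/L

Travel time t = x/v = 71.9 km / (0.772 m/s) = 71900 m / 0.772 m/s = 93130 s = 1.078 d.
k_1 L₀/(k_a−k_1) = 0.298×41.1/(1.04−0.298) = 12.25/0.7420 = 16.51 mg/L.
e^(−k_1 t) = e^(−0.298×1.078) = 0.7253; e^(−k_a t) = e^(−1.04×1.078) = 0.3259.
D = 16.51 × (0.7253 − 0.3259) + 2.56 × 0.3259 = 6.591 + 0.8344 = 7.426 mg/L.
DO = C_s − D = 8.81 − 7.426 = 1.384 mg/L.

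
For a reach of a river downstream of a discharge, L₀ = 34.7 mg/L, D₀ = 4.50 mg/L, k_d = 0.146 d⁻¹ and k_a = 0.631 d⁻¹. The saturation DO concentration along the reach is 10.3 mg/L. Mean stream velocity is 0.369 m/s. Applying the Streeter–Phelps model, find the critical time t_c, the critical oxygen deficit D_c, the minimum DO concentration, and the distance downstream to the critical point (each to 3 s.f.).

At the critical point dD/dt = 0, so k_d L₀ e^(−k_d t) = k_a D. Substituting D(t) from the Streeter–Phelps equation and solving for t gives
t_c = ln[(k_a/k_d)(1 − D₀(k_a−k_d)/(k_d L₀))] / (k_a−k_d).
Here k_a−k_d = 0.4850 d⁻¹ and 1 − D₀(k_a−k_d)/(k_d L₀) = 1 − 4.50×0.4850/(0.146×34.7) = 0.5692, so
t_c = ln(4.322 × 0.5692) / 0.4850 = 0.9002 / 0.4850 = 1.856 d.
L(t_c) = L₀ e^(−k_d t_c) = 34.7 × 0.7626 = 26.46 mg/L, and at the critical point k_a D_c = k_d L, so D_c = (0.146/0.631) × 26.46 = 6.123 mg/L.
Minimum DO = C_s − D_c = 10.3 − 6.123 = 4.177 mg/L.
x_c = v t_c = 0.369 m/s × 1.856 d × 86400 s/d = 59170 m ≈ 59.2 km.

t_c ≈ 1.86 d; D_c ≈ 6.12 mg/L; min DO ≈ 4.18 mg/L; x_c ≈ 59.2 km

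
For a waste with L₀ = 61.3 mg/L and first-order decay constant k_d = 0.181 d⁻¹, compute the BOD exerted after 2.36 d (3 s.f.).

y ≈ 21.3 mg/L

y_t = L₀(1 − e^(−k_d t)) = 61.3 × (1 − e^(−0.181×2.36))
= 61.3 × (1 − 0.6524) = 61.3 × 0.3476 = 21.31 mg/L.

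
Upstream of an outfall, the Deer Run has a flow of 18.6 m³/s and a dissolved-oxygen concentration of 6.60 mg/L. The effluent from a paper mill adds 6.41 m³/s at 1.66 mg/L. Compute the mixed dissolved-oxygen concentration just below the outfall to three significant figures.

5.33 mg/L

Flow-weighted mixing: C = (Q_r C_r + Q_w C_w)/(Q_r + Q_w)
= (18.6×6.60 + 6.41×1.66)/(18.6 + 6.41) = 133.4/25.01 = 5.334 mg/L.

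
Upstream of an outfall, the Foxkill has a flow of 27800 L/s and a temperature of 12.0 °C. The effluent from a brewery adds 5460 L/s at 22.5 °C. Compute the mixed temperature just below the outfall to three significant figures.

13.7 °C

Flow-weighted mixing: C = (Q_r C_r + Q_w C_w)/(Q_r + Q_w)
= (27800×12.0 + 5460×22.5)/(27800 + 5460) = 456400/33260 = 13.72 °C.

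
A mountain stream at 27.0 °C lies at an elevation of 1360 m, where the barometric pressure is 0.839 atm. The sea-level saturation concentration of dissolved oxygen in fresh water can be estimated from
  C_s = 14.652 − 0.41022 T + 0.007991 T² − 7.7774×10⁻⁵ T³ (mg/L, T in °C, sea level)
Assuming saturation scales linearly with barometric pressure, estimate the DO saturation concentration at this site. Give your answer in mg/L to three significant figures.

At sea level: C_s = 14.652 − 0.41022×27.0 + 0.007991×27.0² − 7.7774×10⁻⁵×27.0³ = 7.871 mg/L.
Pressure correction: C_s' = 7.871 × 0.839 = 6.603 mg/L.

C_s ≈ 6.60 mg/L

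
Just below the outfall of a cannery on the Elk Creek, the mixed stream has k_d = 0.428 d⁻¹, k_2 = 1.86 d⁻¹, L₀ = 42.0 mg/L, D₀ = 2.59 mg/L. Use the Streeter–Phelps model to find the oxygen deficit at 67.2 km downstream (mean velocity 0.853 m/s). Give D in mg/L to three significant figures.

D ≈ 6.67 mg/L

Travel time t = x/v = 67.2 km / (0.853 m/s) = 67200 m / 0.853 m/s = 78780 s = 0.9118 d.
k_d L₀/(k_2−k_d) = 0.428×42.0/(1.86−0.428) = 17.98/1.432 = 12.55 mg/L.
e^(−k_d t) = e^(−0.428×0.9118) = 0.6769; e^(−k_2 t) = e^(−1.86×0.9118) = 0.1834.
D = 12.55 × (0.6769 − 0.1834) + 2.59 × 0.1834 = 6.194 + 0.4751 = 6.670 mg/L.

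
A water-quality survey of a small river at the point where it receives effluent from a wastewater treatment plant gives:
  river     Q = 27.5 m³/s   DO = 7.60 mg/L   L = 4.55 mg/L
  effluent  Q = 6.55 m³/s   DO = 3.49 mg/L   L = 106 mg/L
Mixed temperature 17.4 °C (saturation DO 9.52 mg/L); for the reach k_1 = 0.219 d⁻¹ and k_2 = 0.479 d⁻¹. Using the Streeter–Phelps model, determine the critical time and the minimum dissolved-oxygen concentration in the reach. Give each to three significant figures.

Mixed DO = (27.5×7.60 + 6.55×3.49)/(27.5+6.55) = 231.9/34.05 = 6.809 mg/L.
Mixed L₀ = (27.5×4.55 + 6.55×106)/(34.05) = 819.4/34.05 = 24.07 mg/L.
Initial deficit D₀ = C_s − DO₀ = 9.52 − 6.809 = 2.711 mg/L.
t_c = (1/0.2600) ln[(0.479/0.219)(1 − 2.711×0.2600/(0.219×24.07))] = 3.846 × ln(1.895) = 2.458 d.
D_c = (0.219/0.479) × 24.07 × e^(−0.219×2.458) = 0.4572 × 24.07 × 0.5837 = 6.423 mg/L.
Minimum DO = 9.52 − 6.423 = 3.097 mg/L.

t_c ≈ 2.46 d; minimum DO ≈ 3.10 mg/L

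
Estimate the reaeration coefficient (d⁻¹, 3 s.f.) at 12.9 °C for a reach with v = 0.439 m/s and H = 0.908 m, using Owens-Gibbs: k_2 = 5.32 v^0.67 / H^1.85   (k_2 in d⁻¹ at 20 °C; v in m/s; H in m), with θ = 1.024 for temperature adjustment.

k_2 ≈ 3.10 d⁻¹

k_2(20) = 5.32 × 0.439^0.67 / 0.908^1.85 = 5.32 × 0.5760 / 0.8365 = 3.664 d⁻¹.
k_2(12.9) = 3.664 × 1.024^(12.9−20) = 3.664 × 0.8450 = 3.096 d⁻¹.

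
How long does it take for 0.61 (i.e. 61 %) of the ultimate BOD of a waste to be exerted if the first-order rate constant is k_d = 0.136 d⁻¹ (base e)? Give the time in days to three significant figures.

y/L₀ = 1 − e^(−k_d t) = 0.61 ⇒ e^(−k_d t) = 0.390
t = −ln(0.390) / 0.136 = 0.9416 / 0.136 = 6.924 d.

t ≈ 6.92 d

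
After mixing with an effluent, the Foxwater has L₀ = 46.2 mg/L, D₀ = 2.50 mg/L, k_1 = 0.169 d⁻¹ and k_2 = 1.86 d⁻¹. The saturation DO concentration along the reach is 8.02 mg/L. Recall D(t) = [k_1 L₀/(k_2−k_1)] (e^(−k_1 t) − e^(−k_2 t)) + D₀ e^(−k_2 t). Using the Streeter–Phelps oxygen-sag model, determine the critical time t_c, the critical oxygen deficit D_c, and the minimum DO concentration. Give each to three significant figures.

t_c ≈ 0.957 d; D_c ≈ 3.57 mg/L; min DO ≈ 4.45 mg/L

At the critical point dD/dt = 0, so k_1 L₀ e^(−k_1 t) = k_2 D. Substituting D(t) from the Streeter–Phelps equation and solving for t gives
t_c = ln[(k_2/k_1)(1 − D₀(k_2−k_1)/(k_1 L₀))] / (k_2−k_1).
Here k_2−k_1 = 1.691 d⁻¹ and 1 − D₀(k_2−k_1)/(k_1 L₀) = 1 − 2.50×1.691/(0.169×46.2) = 0.4586, so
t_c = ln(11.01 × 0.4586) / 1.691 = 1.619 / 1.691 = 0.9573 d.
L(t_c) = L₀ e^(−k_1 t_c) = 46.2 × 0.8506 = 39.30 mg/L, and at the critical point k_2 D_c = k_1 L, so D_c = (0.169/1.86) × 39.30 = 3.571 mg/L.
Minimum DO = C_s − D_c = 8.02 − 3.571 = 4.449 mg/L.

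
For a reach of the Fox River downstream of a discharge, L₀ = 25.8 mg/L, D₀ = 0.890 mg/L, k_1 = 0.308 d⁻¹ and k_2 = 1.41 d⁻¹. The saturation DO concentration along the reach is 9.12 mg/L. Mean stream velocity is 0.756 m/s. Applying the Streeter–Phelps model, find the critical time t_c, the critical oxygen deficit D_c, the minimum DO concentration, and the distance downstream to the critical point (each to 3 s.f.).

t_c ≈ 1.26 d; D_c ≈ 3.82 mg/L; min DO ≈ 5.30 mg/L; x_c ≈ 82.4 km

At the critical point dD/dt = 0, so k_1 L₀ e^(−k_1 t) = k_2 D. Substituting D(t) from the Streeter–Phelps equation and solving for t gives
t_c = ln[(k_2/k_1)(1 − D₀(k_2−k_1)/(k_1 L₀))] / (k_2−k_1).
Here k_2−k_1 = 1.102 d⁻¹ and 1 − D₀(k_2−k_1)/(k_1 L₀) = 1 − 0.890×1.102/(0.308×25.8) = 0.8766, so
t_c = ln(4.578 × 0.8766) / 1.102 = 1.390 / 1.102 = 1.261 d.
D_c = (k_1/k_2) L₀ e^(−k_1 t_c) = (0.308/1.41) × 25.8 × e^(−0.308×1.261) = 0.2184 × 25.8 × 0.6782 = 3.822 mg/L.
Minimum DO = C_s − D_c = 9.12 − 3.822 = 5.298 mg/L.
x_c = v t_c = 0.756 m/s × 1.261 d × 86400 s/d = 82360 m ≈ 82.4 km.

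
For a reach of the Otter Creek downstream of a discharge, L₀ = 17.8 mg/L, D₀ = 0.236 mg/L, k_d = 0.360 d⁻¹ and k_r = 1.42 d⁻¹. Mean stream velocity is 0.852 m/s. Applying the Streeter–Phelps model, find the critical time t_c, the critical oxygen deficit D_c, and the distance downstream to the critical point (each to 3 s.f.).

At the critical point dD/dt = 0, so k_d L₀ e^(−k_d t) = k_r D. Substituting D(t) from the Streeter–Phelps equation and solving for t gives
t_c = ln[(k_r/k_d)(1 − D₀(k_r−k_d)/(k_d L₀))] / (k_r−k_d).
Here k_r−k_d = 1.060 d⁻¹ and 1 − D₀(k_r−k_d)/(k_d L₀) = 1 − 0.236×1.060/(0.360×17.8) = 0.9610, so
t_c = ln(3.944 × 0.9610) / 1.060 = 1.332 / 1.060 = 1.257 d.
D_c = (k_d/k_r) L₀ e^(−k_d t_c) = (0.360/1.42) × 17.8 × e^(−0.360×1.257) = 0.2535 × 17.8 × 0.6360 = 2.870 mg/L.
x_c = v t_c = 0.852 m/s × 1.257 d × 86400 s/d = 92540 m ≈ 92.5 km.

t_c ≈ 1.26 d; D_c ≈ 2.87 mg/L; x_c ≈ 92.5 km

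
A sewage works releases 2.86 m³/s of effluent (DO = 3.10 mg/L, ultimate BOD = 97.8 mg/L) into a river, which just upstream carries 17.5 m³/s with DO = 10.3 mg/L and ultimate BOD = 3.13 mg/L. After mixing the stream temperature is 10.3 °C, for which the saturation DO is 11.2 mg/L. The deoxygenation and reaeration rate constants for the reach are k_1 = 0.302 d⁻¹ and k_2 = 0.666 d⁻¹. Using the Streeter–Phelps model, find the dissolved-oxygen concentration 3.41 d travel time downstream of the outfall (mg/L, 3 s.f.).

DO ≈ 7.54 mg/L

Mixed DO = (17.5×10.3 + 2.86×3.10)/(17.5+2.86) = 189.1/20.36 = 9.289 mg/L.
Mixed L₀ = (17.5×3.13 + 2.86×97.8)/(20.36) = 334.5/20.36 = 16.43 mg/L.
Initial deficit D₀ = C_s − DO₀ = 11.2 − 9.289 = 1.911 mg/L.
D(3.41) = [0.302×16.43/(0.666−0.302)](e^(−0.302×3.41) − e^(−0.666×3.41)) + 1.911 e^(−0.666×3.41)
= 13.63 × (0.3571 − 0.1032) + 1.911 × 0.1032 = 3.658 mg/L.
DO = 11.2 − 3.658 = 7.542 mg/L.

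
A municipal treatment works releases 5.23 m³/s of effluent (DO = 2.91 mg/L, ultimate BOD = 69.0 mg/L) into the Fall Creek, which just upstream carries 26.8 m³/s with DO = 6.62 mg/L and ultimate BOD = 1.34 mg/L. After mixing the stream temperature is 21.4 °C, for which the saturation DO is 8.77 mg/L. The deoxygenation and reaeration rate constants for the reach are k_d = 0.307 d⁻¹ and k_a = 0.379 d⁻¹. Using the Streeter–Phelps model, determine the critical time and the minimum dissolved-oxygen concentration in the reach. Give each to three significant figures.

Mixed DO = (26.8×6.62 + 5.23×2.91)/(26.8+5.23) = 192.6/32.03 = 6.014 mg/L.
Mixed L₀ = (26.8×1.34 + 5.23×69.0)/(32.03) = 396.8/32.03 = 12.39 mg/L.
Initial deficit D₀ = C_s − DO₀ = 8.77 − 6.014 = 2.756 mg/L.
t_c = (1/0.07200) ln[(0.379/0.307)(1 − 2.756×0.07200/(0.307×12.39))] = 13.89 × ln(1.170) = 2.182 d.
D_c = (0.307/0.379) × 12.39 × e^(−0.307×2.182) = 0.8100 × 12.39 × 0.5118 = 5.135 mg/L.
Minimum DO = 8.77 − 5.135 = 3.635 mg/L.

t_c ≈ 2.18 d; minimum DO ≈ 3.63 mg/L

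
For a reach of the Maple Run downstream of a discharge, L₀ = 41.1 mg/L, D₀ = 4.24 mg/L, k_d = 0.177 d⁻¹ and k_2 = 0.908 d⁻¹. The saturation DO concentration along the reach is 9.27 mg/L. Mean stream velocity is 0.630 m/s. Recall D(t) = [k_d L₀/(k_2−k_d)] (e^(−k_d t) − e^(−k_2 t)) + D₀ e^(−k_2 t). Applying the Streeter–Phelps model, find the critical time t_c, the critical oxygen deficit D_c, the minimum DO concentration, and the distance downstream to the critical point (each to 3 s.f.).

t_c = [1/(k_2−k_d)] ln[(k_2/k_d)(1 − D₀(k_2−k_d)/(k_d L₀))]
= [1/(0.908−0.177)] ln[(0.908/0.177)(1 − 4.24×0.7310/(0.177×41.1))]
= (1/0.7310) ln[5.130 × 0.5739] = 1.368 × ln(2.944) = 1.368 × 1.080 = 1.477 d.
L(t_c) = L₀ e^(−k_d t_c) = 41.1 × 0.7699 = 31.64 mg/L, and at the critical point k_2 D_c = k_d L, so D_c = (0.177/0.908) × 31.64 = 6.168 mg/L.
Minimum DO = C_s − D_c = 9.27 − 6.168 = 3.102 mg/L.
x_c = v t_c = 0.630 m/s × 1.477 d × 86400 s/d = 80410 m ≈ 80.4 km.

t_c ≈ 1.48 d; D_c ≈ 6.17 mg/L; min DO ≈ 3.10 mg/L; x_c ≈ 80.4 km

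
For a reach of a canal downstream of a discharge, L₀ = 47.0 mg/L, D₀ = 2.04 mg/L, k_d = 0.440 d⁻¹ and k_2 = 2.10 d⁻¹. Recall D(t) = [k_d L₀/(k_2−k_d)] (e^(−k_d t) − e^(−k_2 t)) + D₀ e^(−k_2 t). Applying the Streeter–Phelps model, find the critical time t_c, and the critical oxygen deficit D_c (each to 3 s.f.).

t_c ≈ 0.834 d; D_c ≈ 6.82 mg/L

t_c = [1/(k_2−k_d)] ln[(k_2/k_d)(1 − D₀(k_2−k_d)/(k_d L₀))]
= [1/(2.10−0.440)] ln[(2.10/0.440)(1 − 2.04×1.660/(0.440×47.0))]
= (1/1.660) ln[4.773 × 0.8362] = 0.6024 × ln(3.991) = 0.6024 × 1.384 = 0.8338 d.
D_c = (k_d/k_2) L₀ e^(−k_d t_c) = (0.440/2.10) × 47.0 × e^(−0.440×0.8338) = 0.2095 × 47.0 × 0.6929 = 6.823 mg/L.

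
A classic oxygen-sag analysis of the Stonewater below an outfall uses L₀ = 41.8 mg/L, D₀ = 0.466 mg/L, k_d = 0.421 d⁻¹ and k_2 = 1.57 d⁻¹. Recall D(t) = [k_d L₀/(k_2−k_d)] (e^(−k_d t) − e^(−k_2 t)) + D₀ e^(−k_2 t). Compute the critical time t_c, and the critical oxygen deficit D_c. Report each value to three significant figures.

t_c ≈ 1.12 d; D_c ≈ 7.00 mg/L

With k_2/k_d = 3.729 and 1 − D₀(k_2−k_d)/(k_d L₀) = 0.9696,
t_c = ln(3.729 × 0.9696) / (1.57 − 0.421) = ln(3.616) / 1.149 = 1.285/1.149 = 1.119 d.
L(t_c) = L₀ e^(−k_d t_c) = 41.8 × 0.6244 = 26.10 mg/L, and at the critical point k_2 D_c = k_d L, so D_c = (0.421/1.57) × 26.10 = 6.999 mg/L.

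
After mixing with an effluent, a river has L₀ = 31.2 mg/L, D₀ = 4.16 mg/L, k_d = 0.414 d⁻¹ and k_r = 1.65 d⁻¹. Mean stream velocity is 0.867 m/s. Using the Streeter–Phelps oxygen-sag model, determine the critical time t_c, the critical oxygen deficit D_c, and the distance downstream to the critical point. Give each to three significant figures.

t_c = [1/(k_r−k_d)] ln[(k_r/k_d)(1 − D₀(k_r−k_d)/(k_d L₀))]
= [1/(1.65−0.414)] ln[(1.65/0.414)(1 − 4.16×1.236/(0.414×31.2))]
= (1/1.236) ln[3.986 × 0.6019] = 0.8091 × ln(2.399) = 0.8091 × 0.8751 = 0.7080 d.
D_c = (k_d/k_r) L₀ e^(−k_d t_c) = (0.414/1.65) × 31.2 × e^(−0.414×0.7080) = 0.2509 × 31.2 × 0.7459 = 5.840 mg/L.
x_c = v t_c = 0.867 m/s × 0.7080 d × 86400 s/d = 53030 m ≈ 53.0 km.

t_c ≈ 0.708 d; D_c ≈ 5.84 mg/L; x_c ≈ 53.0 km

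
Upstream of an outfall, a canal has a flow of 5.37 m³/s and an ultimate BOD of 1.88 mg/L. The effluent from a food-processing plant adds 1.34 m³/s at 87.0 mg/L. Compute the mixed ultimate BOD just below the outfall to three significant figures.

18.9 mg/L

Flow-weighted mixing: C = (Q_r C_r + Q_w C_w)/(Q_r + Q_w)
= (5.37×1.88 + 1.34×87.0)/(5.37 + 1.34) = 126.7/6.710 = 18.88 mg/L.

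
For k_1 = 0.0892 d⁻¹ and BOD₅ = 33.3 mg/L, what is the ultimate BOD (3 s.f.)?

BOD₅ = L₀(1 − e^(−5k_1)) ⇒ L₀ = BOD₅ / (1 − e^(−5×0.0892))
= 33.3 / (1 − 0.6402) = 33.3 / 0.3598 = 92.55 mg/L.

L₀ ≈ 92.5 mg/L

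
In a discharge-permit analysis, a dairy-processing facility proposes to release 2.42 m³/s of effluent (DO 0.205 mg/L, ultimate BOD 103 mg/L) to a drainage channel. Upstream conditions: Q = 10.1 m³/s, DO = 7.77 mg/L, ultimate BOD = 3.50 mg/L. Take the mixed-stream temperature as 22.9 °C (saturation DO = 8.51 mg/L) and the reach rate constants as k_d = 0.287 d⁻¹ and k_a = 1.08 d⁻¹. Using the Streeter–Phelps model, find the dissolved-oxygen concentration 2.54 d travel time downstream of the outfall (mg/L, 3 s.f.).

DO ≈ 4.93 mg/L

Mixed DO = (10.1×7.77 + 2.42×0.205)/(10.1+2.42) = 78.97/12.52 = 6.308 mg/L.
Mixed L₀ = (10.1×3.50 + 2.42×103)/(12.52) = 284.6/12.52 = 22.73 mg/L.
Initial deficit D₀ = C_s − DO₀ = 8.51 − 6.308 = 2.202 mg/L.
D(2.54) = [0.287×22.73/(1.08−0.287)](e^(−0.287×2.54) − e^(−1.08×2.54)) + 2.202 e^(−1.08×2.54)
= 8.227 × (0.4824 − 0.06436) + 2.202 × 0.06436 = 3.581 mg/L.
DO = 8.51 − 3.581 = 4.929 mg/L.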